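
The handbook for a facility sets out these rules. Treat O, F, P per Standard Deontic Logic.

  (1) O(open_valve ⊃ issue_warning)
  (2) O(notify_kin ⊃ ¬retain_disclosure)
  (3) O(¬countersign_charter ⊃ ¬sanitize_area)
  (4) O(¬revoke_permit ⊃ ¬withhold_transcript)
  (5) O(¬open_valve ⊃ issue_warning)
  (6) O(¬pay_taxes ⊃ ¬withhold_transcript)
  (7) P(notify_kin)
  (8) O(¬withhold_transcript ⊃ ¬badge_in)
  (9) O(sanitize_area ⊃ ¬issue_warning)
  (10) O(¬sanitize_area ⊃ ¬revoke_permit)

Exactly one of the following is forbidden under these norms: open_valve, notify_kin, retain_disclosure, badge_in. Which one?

badge_in

Premises 5 and 1 cover both cases: O(¬open_valve ⊃ issue_warning) and O(open_valve ⊃ issue_warning). Since ¬open_valve ∨ open_valve is a tautology, O(issue_warning) follows.
Premise 9 is O(sanitize_area ⊃ ¬issue_warning); contrapositively O(issue_warning ⊃ ¬sanitize_area). Since O(issue_warning) holds, K gives O(¬sanitize_area).
With premise 10, O(¬sanitize_area ⊃ ¬revoke_permit), the K-axiom yields O(¬revoke_permit).
Applying K to premise 4 (O(¬revoke_permit ⊃ ¬withhold_transcript)) and O(¬revoke_permit) yields O(¬withhold_transcript).
From O(¬withhold_transcript) and premise 8, O(¬withhold_transcript ⊃ ¬badge_in), we obtain O(¬badge_in).
So O(¬badge_in) holds, i.e. badge_in is forbidden. None of the other listed options is forbidden under the premises.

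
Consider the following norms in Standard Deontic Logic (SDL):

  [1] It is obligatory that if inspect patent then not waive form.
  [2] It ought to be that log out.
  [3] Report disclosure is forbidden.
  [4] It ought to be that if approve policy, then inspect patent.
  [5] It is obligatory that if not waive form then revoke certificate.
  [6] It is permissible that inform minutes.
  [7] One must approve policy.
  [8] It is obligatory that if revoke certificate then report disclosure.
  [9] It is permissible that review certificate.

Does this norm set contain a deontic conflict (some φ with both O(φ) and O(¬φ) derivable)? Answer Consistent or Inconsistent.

Inconsistent

Premise 3, F(report_disclosure), is equivalent to O(¬report_disclosure).
Premise 8, O(revoke_certificate → report_disclosure), contraposes to O(¬report_disclosure → ¬revoke_certificate); with O(¬report_disclosure) we get O(¬revoke_certificate).
Premise 5 is O(¬waive_form → revoke_certificate); contrapositively O(¬revoke_certificate → waive_form). Since O(¬revoke_certificate) holds, K gives O(waive_form).
Premise 1 is O(inspect_patent → ¬waive_form); contrapositively O(waive_form → ¬inspect_patent). Since O(waive_form) holds, K gives O(¬inspect_patent).
The contrapositive of premise 4 (O(approve_policy → inspect_patent)) is O(¬inspect_patent → ¬approve_policy), and O(¬inspect_patent) is already established, so O(¬approve_policy).
However, premise 7 gives O(approve_policy).
We now have both O(¬approve_policy) and O(approve_policy) — approve_policy is simultaneously obligatory and forbidden, violating the D-axiom.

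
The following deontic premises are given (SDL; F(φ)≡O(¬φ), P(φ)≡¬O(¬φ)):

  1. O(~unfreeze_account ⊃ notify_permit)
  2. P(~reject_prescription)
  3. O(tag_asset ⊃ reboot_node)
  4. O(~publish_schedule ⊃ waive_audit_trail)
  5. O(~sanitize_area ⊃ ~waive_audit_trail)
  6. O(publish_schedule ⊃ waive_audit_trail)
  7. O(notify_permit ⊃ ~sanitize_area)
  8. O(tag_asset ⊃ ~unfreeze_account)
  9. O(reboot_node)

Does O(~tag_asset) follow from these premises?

Premises 4 and 6 cover both cases: O(~publish_schedule ⊃ waive_audit_trail) and O(publish_schedule ⊃ waive_audit_trail). Since ~publish_schedule ∨ publish_schedule is a tautology, O(waive_audit_trail) follows.
Premise 5, O(~sanitize_area ⊃ ~waive_audit_trail), contraposes to O(waive_audit_trail ⊃ sanitize_area); with O(waive_audit_trail) we get O(sanitize_area).
Premise 7 is O(notify_permit ⊃ ~sanitize_area); contrapositively O(sanitize_area ⊃ ~notify_permit). Since O(sanitize_area) holds, K gives O(~notify_permit).
Premise 1 is O(~unfreeze_account ⊃ notify_permit); contrapositively O(~notify_permit ⊃ unfreeze_account). Since O(~notify_permit) holds, K gives O(unfreeze_account).
Premise 8, O(tag_asset ⊃ ~unfreeze_account), contraposes to O(unfreeze_account ⊃ ~tag_asset); with O(unfreeze_account) we get O(~tag_asset).
Premises 2, 3, 9 do not contribute to this derivation.
So O(~tag_asset) follows.

Yes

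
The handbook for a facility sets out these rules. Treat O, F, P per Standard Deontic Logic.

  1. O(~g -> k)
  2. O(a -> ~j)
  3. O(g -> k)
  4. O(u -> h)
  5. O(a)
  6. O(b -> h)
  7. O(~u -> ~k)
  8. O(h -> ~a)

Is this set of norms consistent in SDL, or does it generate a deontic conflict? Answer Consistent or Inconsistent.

By case analysis on ~g: premise 1 gives O(~g -> k) and premise 3 gives O(g -> k), so O(k) either way.
The contrapositive of premise 7 (O(~u -> ~k)) is O(k -> u), and O(k) is already established, so O(u).
With premise 4, O(u -> h), the K-axiom yields O(h).
Applying K to premise 8 (O(h -> ~a)) and O(h) yields O(~a).
However, premise 5 gives O(a).
We now have both O(~a) and O(a) — a is simultaneously obligatory and forbidden, violating the D-axiom.

Inconsistent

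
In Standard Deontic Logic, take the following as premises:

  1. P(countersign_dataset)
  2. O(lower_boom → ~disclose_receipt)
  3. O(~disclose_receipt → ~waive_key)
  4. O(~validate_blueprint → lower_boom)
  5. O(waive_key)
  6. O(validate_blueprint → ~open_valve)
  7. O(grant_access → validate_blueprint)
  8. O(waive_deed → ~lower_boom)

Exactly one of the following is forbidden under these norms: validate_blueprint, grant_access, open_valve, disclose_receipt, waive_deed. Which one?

open_valve

Premise 5 gives O(waive_key).
Premise 3, O(~disclose_receipt → ~waive_key), contraposes to O(waive_key → disclose_receipt); with O(waive_key) we get O(disclose_receipt).
The contrapositive of premise 2 (O(lower_boom → ~disclose_receipt)) is O(disclose_receipt → ~lower_boom), and O(disclose_receipt) is already established, so O(~lower_boom).
The contrapositive of premise 4 (O(~validate_blueprint → lower_boom)) is O(~lower_boom → validate_blueprint), and O(~lower_boom) is already established, so O(validate_blueprint).
With premise 6, O(validate_blueprint → ~open_valve), the K-axiom yields O(~open_valve).
So O(~open_valve) holds, i.e. open_valve is forbidden. None of the other listed options is forbidden under the premises.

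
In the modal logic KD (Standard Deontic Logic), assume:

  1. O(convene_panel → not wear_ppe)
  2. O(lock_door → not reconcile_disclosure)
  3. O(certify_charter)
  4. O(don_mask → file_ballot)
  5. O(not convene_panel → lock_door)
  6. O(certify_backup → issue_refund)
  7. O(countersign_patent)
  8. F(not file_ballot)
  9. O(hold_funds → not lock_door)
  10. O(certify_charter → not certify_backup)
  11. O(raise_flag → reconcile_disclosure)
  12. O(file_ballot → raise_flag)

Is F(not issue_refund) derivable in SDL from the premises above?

Premise 6 is O(certify_backup → issue_refund), but O(certify_backup) is not derivable from the premises, so it does not yield O(issue_refund).
No other premise forces O(issue_refund). An ideal world satisfying every premise can still have not issue_refund true, so F(not issue_refund) is not derivable.

No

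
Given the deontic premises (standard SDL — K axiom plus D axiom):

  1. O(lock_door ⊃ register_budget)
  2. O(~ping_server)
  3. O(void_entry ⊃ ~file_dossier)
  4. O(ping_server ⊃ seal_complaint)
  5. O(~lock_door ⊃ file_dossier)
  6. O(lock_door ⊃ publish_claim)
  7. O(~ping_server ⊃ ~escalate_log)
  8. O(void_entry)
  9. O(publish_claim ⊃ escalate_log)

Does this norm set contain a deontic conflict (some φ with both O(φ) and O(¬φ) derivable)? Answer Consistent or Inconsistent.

Premise 2 states O(~ping_server) outright.
Applying K to premise 7 (O(~ping_server ⊃ ~escalate_log)) and O(~ping_server) yields O(~escalate_log).
Premise 9 is O(publish_claim ⊃ escalate_log); contrapositively O(~escalate_log ⊃ ~publish_claim). Since O(~escalate_log) holds, K gives O(~publish_claim).
Premise 6 is O(lock_door ⊃ publish_claim); contrapositively O(~publish_claim ⊃ ~lock_door). Since O(~publish_claim) holds, K gives O(~lock_door).
With premise 5, O(~lock_door ⊃ file_dossier), the K-axiom yields O(file_dossier).
Premise 3 is O(void_entry ⊃ ~file_dossier); contrapositively O(file_dossier ⊃ ~void_entry). Since O(file_dossier) holds, K gives O(~void_entry).
But premise 8 directly asserts O(void_entry).
We now have both O(~void_entry) and O(void_entry) — void_entry is simultaneously obligatory and forbidden, violating the D-axiom.

Inconsistent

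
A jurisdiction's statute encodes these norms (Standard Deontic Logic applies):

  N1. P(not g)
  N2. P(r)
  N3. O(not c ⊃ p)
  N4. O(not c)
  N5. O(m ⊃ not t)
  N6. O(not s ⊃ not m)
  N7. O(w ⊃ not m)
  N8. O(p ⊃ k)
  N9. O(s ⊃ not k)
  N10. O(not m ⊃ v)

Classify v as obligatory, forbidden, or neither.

Obligatory

Premise 4 gives O(not c).
Applying K to premise 3 (O(not c ⊃ p)) and O(not c) yields O(p).
Applying K to premise 8 (O(p ⊃ k)) and O(p) yields O(k).
The contrapositive of premise 9 (O(s ⊃ not k)) is O(k ⊃ not s), and O(k) is already established, so O(not s).
With premise 6, O(not s ⊃ not m), the K-axiom yields O(not m).
Premise 10 is O(not m ⊃ v); since O(not m), deontic closure gives O(v).
Premises 1, 2, 5, 7 do not contribute to this derivation.
Hence v is obligatory.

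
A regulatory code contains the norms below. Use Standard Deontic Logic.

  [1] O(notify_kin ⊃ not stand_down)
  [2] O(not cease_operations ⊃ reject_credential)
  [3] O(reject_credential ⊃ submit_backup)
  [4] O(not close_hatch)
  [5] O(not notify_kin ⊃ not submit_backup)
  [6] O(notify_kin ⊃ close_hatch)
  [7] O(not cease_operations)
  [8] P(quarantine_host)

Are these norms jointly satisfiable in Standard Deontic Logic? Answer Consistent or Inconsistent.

Inconsistent

Premise 4 gives O(not close_hatch).
Premise 6 is O(notify_kin ⊃ close_hatch); contrapositively O(not close_hatch ⊃ not notify_kin). Since O(not close_hatch) holds, K gives O(not notify_kin).
From O(not notify_kin) and premise 5, O(not notify_kin ⊃ not submit_backup), we obtain O(not submit_backup).
Premise 3 is O(reject_credential ⊃ submit_backup); contrapositively O(not submit_backup ⊃ not reject_credential). Since O(not submit_backup) holds, K gives O(not reject_credential).
The contrapositive of premise 2 (O(not cease_operations ⊃ reject_credential)) is O(not reject_credential ⊃ cease_operations), and O(not reject_credential) is already established, so O(cease_operations).
However, premise 7 gives O(not cease_operations).
We now have both O(cease_operations) and O(not cease_operations) — cease_operations is simultaneously obligatory and forbidden, violating the D-axiom.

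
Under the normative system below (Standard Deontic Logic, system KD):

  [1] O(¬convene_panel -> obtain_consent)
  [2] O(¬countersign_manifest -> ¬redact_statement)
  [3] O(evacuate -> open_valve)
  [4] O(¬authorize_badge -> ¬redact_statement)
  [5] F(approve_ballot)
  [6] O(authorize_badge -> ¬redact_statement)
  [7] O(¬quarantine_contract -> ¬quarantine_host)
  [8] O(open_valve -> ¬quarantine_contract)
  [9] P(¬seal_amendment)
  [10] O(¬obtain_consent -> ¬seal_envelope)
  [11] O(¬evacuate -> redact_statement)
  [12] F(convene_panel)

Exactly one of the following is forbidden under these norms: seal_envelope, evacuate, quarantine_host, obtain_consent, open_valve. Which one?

By case analysis on ¬authorize_badge: premise 4 gives O(¬authorize_badge -> ¬redact_statement) and premise 6 gives O(authorize_badge -> ¬redact_statement), so O(¬redact_statement) either way.
The contrapositive of premise 11 (O(¬evacuate -> redact_statement)) is O(¬redact_statement -> evacuate), and O(¬redact_statement) is already established, so O(evacuate).
From O(evacuate) and premise 3, O(evacuate -> open_valve), we obtain O(open_valve).
From O(open_valve) and premise 8, O(open_valve -> ¬quarantine_contract), we obtain O(¬quarantine_contract).
Applying K to premise 7 (O(¬quarantine_contract -> ¬quarantine_host)) and O(¬quarantine_contract) yields O(¬quarantine_host).
So O(¬quarantine_host) holds, i.e. quarantine_host is forbidden. None of the other listed options is forbidden under the premises.

quarantine_host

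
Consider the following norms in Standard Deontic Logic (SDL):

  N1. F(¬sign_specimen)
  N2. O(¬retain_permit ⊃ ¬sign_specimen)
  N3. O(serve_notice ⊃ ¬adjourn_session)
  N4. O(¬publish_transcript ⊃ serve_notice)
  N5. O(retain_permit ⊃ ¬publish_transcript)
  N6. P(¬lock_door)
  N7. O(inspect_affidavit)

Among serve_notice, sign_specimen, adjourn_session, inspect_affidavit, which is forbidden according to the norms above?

adjourn_session

Premise 1, F(¬sign_specimen), is equivalent to O(sign_specimen).
The contrapositive of premise 2 (O(¬retain_permit ⊃ ¬sign_specimen)) is O(sign_specimen ⊃ retain_permit), and O(sign_specimen) is already established, so O(retain_permit).
Premise 5 is O(retain_permit ⊃ ¬publish_transcript); since O(retain_permit), deontic closure gives O(¬publish_transcript).
With premise 4, O(¬publish_transcript ⊃ serve_notice), the K-axiom yields O(serve_notice).
With premise 3, O(serve_notice ⊃ ¬adjourn_session), the K-axiom yields O(¬adjourn_session).
So O(¬adjourn_session) holds, i.e. adjourn_session is forbidden. None of the other listed options is forbidden under the premises.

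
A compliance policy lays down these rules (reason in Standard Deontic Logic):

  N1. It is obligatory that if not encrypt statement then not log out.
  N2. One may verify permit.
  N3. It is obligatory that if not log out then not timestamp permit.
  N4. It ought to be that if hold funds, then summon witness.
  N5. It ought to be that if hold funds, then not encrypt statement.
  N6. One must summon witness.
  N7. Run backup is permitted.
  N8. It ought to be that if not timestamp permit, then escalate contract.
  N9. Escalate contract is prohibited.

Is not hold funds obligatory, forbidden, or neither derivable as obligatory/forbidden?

Obligatory

F(escalate_contract) at premise 9 means O(¬escalate_contract).
Premise 8, O(¬timestamp_permit → escalate_contract), contraposes to O(¬escalate_contract → timestamp_permit); with O(¬escalate_contract) we get O(timestamp_permit).
The contrapositive of premise 3 (O(¬log_out → ¬timestamp_permit)) is O(timestamp_permit → log_out), and O(timestamp_permit) is already established, so O(log_out).
The contrapositive of premise 1 (O(¬encrypt_statement → ¬log_out)) is O(log_out → encrypt_statement), and O(log_out) is already established, so O(encrypt_statement).
Premise 5 is O(hold_funds → ¬encrypt_statement); contrapositively O(encrypt_statement → ¬hold_funds). Since O(encrypt_statement) holds, K gives O(¬hold_funds).
Premises 2, 4, 6, 7 do not contribute to this derivation.
Hence ¬hold_funds is obligatory.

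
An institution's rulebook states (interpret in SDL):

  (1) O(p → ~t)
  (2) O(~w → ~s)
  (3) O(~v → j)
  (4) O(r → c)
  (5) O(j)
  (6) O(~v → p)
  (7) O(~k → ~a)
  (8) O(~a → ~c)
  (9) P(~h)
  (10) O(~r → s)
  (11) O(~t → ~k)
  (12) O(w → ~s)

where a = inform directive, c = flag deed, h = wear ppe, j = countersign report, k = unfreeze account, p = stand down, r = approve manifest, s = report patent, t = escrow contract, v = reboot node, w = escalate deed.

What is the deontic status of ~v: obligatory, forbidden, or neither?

Premises 2 and 12 cover both cases: O(~w → ~s) and O(w → ~s). Since ~w ∨ w is a tautology, O(~s) follows.
Premise 10, O(~r → s), contraposes to O(~s → r); with O(~s) we get O(r).
Premise 4 is O(r → c); since O(r), deontic closure gives O(c).
Premise 8, O(~a → ~c), contraposes to O(c → a); with O(c) we get O(a).
Premise 7 is O(~k → ~a); contrapositively O(a → k). Since O(a) holds, K gives O(k).
The contrapositive of premise 11 (O(~t → ~k)) is O(k → t), and O(k) is already established, so O(t).
Premise 1 is O(p → ~t); contrapositively O(t → ~p). Since O(t) holds, K gives O(~p).
Premise 6, O(~v → p), contraposes to O(~p → v); with O(~p) we get O(v).
Premises 3, 5, 9 do not contribute to this derivation.
Thus O(v), which is F(~v): ~v is forbidden.

Forbidden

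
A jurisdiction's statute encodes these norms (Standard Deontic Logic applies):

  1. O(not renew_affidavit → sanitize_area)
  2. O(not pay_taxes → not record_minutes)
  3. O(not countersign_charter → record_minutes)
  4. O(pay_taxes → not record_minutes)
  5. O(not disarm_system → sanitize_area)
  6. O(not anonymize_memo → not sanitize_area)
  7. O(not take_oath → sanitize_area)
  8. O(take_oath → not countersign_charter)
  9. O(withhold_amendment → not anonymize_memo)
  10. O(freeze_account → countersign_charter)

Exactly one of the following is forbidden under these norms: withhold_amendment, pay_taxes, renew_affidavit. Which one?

withhold_amendment

By case analysis on pay_taxes: premise 4 gives O(pay_taxes → not record_minutes) and premise 2 gives O(not pay_taxes → not record_minutes), so O(not record_minutes) either way.
Premise 3, O(not countersign_charter → record_minutes), contraposes to O(not record_minutes → countersign_charter); with O(not record_minutes) we get O(countersign_charter).
Premise 8, O(take_oath → not countersign_charter), contraposes to O(countersign_charter → not take_oath); with O(countersign_charter) we get O(not take_oath).
Applying K to premise 7 (O(not take_oath → sanitize_area)) and O(not take_oath) yields O(sanitize_area).
The contrapositive of premise 6 (O(not anonymize_memo → not sanitize_area)) is O(sanitize_area → anonymize_memo), and O(sanitize_area) is already established, so O(anonymize_memo).
Premise 9 is O(withhold_amendment → not anonymize_memo); contrapositively O(anonymize_memo → not withhold_amendment). Since O(anonymize_memo) holds, K gives O(not withhold_amendment).
So O(not withhold_amendment) holds, i.e. withhold_amendment is forbidden. None of the other listed options is forbidden under the premises.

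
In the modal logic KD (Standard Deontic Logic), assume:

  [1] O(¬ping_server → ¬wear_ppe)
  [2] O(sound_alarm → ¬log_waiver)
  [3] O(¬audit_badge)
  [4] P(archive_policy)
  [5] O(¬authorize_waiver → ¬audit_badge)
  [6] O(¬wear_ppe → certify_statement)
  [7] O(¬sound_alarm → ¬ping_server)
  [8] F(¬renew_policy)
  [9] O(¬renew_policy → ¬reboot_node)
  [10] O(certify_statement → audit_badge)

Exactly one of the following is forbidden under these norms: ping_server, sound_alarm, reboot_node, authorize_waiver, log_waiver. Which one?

From premise 3 we have O(¬audit_badge).
Premise 10 is O(certify_statement → audit_badge); contrapositively O(¬audit_badge → ¬certify_statement). Since O(¬audit_badge) holds, K gives O(¬certify_statement).
The contrapositive of premise 6 (O(¬wear_ppe → certify_statement)) is O(¬certify_statement → wear_ppe), and O(¬certify_statement) is already established, so O(wear_ppe).
The contrapositive of premise 1 (O(¬ping_server → ¬wear_ppe)) is O(wear_ppe → ping_server), and O(wear_ppe) is already established, so O(ping_server).
Premise 7, O(¬sound_alarm → ¬ping_server), contraposes to O(ping_server → sound_alarm); with O(ping_server) we get O(sound_alarm).
From O(sound_alarm) and premise 2, O(sound_alarm → ¬log_waiver), we obtain O(¬log_waiver).
So O(¬log_waiver) holds, i.e. log_waiver is forbidden. None of the other listed options is forbidden under the premises.

log_waiver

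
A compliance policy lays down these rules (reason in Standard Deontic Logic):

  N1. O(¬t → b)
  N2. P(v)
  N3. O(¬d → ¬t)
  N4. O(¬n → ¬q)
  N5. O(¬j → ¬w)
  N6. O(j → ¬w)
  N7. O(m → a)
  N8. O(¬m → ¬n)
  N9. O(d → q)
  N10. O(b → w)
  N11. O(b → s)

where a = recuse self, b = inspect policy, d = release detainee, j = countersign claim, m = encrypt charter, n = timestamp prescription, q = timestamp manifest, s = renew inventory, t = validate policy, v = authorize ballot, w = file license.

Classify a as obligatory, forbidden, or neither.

Obligatory

Premises 5 and 6 cover both cases: O(¬j → ¬w) and O(j → ¬w). Since ¬j ∨ j is a tautology, O(¬w) follows.
Premise 10 is O(b → w); contrapositively O(¬w → ¬b). Since O(¬w) holds, K gives O(¬b).
Premise 1 is O(¬t → b); contrapositively O(¬b → t). Since O(¬b) holds, K gives O(t).
The contrapositive of premise 3 (O(¬d → ¬t)) is O(t → d), and O(t) is already established, so O(d).
Applying K to premise 9 (O(d → q)) and O(d) yields O(q).
Premise 4 is O(¬n → ¬q); contrapositively O(q → n). Since O(q) holds, K gives O(n).
The contrapositive of premise 8 (O(¬m → ¬n)) is O(n → m), and O(n) is already established, so O(m).
From O(m) and premise 7, O(m → a), we obtain O(a).
Premises 2, 11 do not contribute to this derivation.
Hence a is obligatory.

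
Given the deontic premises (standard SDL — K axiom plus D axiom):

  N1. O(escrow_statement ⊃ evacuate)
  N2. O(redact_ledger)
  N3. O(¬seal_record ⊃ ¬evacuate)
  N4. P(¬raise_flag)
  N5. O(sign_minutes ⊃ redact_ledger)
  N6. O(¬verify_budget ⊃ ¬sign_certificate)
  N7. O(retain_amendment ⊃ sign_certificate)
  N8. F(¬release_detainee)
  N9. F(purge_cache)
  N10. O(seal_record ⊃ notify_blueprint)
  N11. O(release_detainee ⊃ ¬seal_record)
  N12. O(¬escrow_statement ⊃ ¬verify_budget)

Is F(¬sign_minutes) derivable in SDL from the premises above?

No

Premise 5 is O(sign_minutes ⊃ redact_ledger); even if O(redact_ledger) held, inferring O(sign_minutes) would be affirming the consequent — invalid.
No other premise forces O(sign_minutes). An ideal world satisfying every premise can still have ¬sign_minutes true, so F(¬sign_minutes) is not derivable.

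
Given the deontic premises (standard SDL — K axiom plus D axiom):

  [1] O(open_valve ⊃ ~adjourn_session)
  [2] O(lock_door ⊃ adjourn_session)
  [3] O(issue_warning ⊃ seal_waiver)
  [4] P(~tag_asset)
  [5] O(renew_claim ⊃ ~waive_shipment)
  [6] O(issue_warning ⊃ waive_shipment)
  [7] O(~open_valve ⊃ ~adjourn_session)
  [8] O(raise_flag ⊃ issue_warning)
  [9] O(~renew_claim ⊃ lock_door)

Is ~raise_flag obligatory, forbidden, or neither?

Premises 7 and 1 cover both cases: O(~open_valve ⊃ ~adjourn_session) and O(open_valve ⊃ ~adjourn_session). Since ~open_valve ∨ open_valve is a tautology, O(~adjourn_session) follows.
The contrapositive of premise 2 (O(lock_door ⊃ adjourn_session)) is O(~adjourn_session ⊃ ~lock_door), and O(~adjourn_session) is already established, so O(~lock_door).
The contrapositive of premise 9 (O(~renew_claim ⊃ lock_door)) is O(~lock_door ⊃ renew_claim), and O(~lock_door) is already established, so O(renew_claim).
Applying K to premise 5 (O(renew_claim ⊃ ~waive_shipment)) and O(renew_claim) yields O(~waive_shipment).
Premise 6, O(issue_warning ⊃ waive_shipment), contraposes to O(~waive_shipment ⊃ ~issue_warning); with O(~waive_shipment) we get O(~issue_warning).
Premise 8 is O(raise_flag ⊃ issue_warning); contrapositively O(~issue_warning ⊃ ~raise_flag). Since O(~issue_warning) holds, K gives O(~raise_flag).
Premises 3, 4 do not contribute to this derivation.
Hence ~raise_flag is obligatory.

Obligatory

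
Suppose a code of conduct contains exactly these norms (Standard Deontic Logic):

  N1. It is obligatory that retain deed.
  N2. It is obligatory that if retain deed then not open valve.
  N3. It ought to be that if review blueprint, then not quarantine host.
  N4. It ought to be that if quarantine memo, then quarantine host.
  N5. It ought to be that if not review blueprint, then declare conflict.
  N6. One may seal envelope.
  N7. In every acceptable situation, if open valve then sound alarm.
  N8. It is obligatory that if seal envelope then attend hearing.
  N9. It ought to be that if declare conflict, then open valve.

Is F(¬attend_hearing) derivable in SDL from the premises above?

No

Premise 8 is O(seal_envelope → attend_hearing), but O(seal_envelope) is not derivable from the premises (the permission P(seal_envelope) asserts only ¬O(¬seal_envelope), not O(seal_envelope)), so it does not yield O(attend_hearing).
No other premise forces O(attend_hearing). An ideal world satisfying every premise can still have ¬attend_hearing true, so F(¬attend_hearing) is not derivable.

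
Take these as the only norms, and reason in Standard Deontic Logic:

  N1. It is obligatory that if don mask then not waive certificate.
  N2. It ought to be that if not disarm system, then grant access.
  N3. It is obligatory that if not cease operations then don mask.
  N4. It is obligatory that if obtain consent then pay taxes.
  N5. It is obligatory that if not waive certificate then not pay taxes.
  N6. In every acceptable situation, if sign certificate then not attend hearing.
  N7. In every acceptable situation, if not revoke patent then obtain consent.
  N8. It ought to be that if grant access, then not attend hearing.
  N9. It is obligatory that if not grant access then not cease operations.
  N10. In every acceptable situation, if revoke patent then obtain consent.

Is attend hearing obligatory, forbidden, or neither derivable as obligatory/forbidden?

Forbidden

By case analysis on revoke_patent: premise 10 gives O(revoke_patent → obtain_consent) and premise 7 gives O(¬revoke_patent → obtain_consent), so O(obtain_consent) either way.
From O(obtain_consent) and premise 4, O(obtain_consent → pay_taxes), we obtain O(pay_taxes).
The contrapositive of premise 5 (O(¬waive_certificate → ¬pay_taxes)) is O(pay_taxes → waive_certificate), and O(pay_taxes) is already established, so O(waive_certificate).
The contrapositive of premise 1 (O(don_mask → ¬waive_certificate)) is O(waive_certificate → ¬don_mask), and O(waive_certificate) is already established, so O(¬don_mask).
The contrapositive of premise 3 (O(¬cease_operations → don_mask)) is O(¬don_mask → cease_operations), and O(¬don_mask) is already established, so O(cease_operations).
The contrapositive of premise 9 (O(¬grant_access → ¬cease_operations)) is O(cease_operations → grant_access), and O(cease_operations) is already established, so O(grant_access).
From O(grant_access) and premise 8, O(grant_access → ¬attend_hearing), we obtain O(¬attend_hearing).
Premises 2, 6 do not contribute to this derivation.
Thus O(¬attend_hearing), which is F(attend_hearing): attend_hearing is forbidden.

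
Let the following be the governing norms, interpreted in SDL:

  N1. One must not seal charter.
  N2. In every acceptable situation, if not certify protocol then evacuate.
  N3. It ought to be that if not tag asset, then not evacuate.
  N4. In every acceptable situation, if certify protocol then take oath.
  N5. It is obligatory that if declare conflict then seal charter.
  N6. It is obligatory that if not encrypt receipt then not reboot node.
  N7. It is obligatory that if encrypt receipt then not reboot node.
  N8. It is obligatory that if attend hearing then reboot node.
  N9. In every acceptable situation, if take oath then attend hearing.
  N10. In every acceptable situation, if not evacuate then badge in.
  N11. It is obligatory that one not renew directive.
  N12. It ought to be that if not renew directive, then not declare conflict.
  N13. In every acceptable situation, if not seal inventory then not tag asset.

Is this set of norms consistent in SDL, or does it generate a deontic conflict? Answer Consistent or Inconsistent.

Premise 5 is O(declare_conflict → seal_charter), but O(declare_conflict) is not derivable from the premises, so it does not yield O(seal_charter).
So O(seal_charter) is not derivable, and the apparent clash with O(¬seal_charter) does not arise.
A world satisfying every obligation exists (e.g. attend_hearing=false, badge_in=false, certify_protocol=false, declare_conflict=false, encrypt_receipt=false, evacuate=true, reboot_node=false, renew_directive=false, seal_charter=false, seal_inventory=true, tag_asset=true, take_oath=false); no atom is both obligatory and forbidden, so the set is consistent.

Consistent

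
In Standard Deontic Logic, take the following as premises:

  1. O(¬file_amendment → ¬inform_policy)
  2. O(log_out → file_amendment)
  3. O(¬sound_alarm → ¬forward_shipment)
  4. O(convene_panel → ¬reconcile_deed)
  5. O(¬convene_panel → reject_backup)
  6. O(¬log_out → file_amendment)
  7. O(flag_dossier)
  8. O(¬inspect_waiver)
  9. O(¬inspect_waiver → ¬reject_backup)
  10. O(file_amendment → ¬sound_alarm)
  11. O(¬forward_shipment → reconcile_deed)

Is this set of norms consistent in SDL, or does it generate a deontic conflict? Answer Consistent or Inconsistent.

Inconsistent

Premises 2 and 6 are O(log_out → file_amendment) and O(¬log_out → file_amendment); every ideal world satisfies log_out or ¬log_out, so in either case file_amendment holds — hence O(file_amendment).
Applying K to premise 10 (O(file_amendment → ¬sound_alarm)) and O(file_amendment) yields O(¬sound_alarm).
With premise 3, O(¬sound_alarm → ¬forward_shipment), the K-axiom yields O(¬forward_shipment).
From O(¬forward_shipment) and premise 11, O(¬forward_shipment → reconcile_deed), we obtain O(reconcile_deed).
Premise 4 is O(convene_panel → ¬reconcile_deed); contrapositively O(reconcile_deed → ¬convene_panel). Since O(reconcile_deed) holds, K gives O(¬convene_panel).
Applying K to premise 5 (O(¬convene_panel → reject_backup)) and O(¬convene_panel) yields O(reject_backup).
The contrapositive of premise 9 (O(¬inspect_waiver → ¬reject_backup)) is O(reject_backup → inspect_waiver), and O(reject_backup) is already established, so O(inspect_waiver).
However, premise 8 gives O(¬inspect_waiver).
We now have both O(inspect_waiver) and O(¬inspect_waiver) — inspect_waiver is simultaneously obligatory and forbidden, violating the D-axiom.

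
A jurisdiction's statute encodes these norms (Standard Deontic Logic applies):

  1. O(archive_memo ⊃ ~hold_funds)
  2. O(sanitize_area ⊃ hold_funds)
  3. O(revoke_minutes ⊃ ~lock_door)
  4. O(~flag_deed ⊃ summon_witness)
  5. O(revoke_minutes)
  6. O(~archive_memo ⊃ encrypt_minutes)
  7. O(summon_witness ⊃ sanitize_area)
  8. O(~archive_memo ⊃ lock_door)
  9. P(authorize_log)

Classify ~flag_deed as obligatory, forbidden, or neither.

Forbidden

Premise 5 states O(revoke_minutes) outright.
From O(revoke_minutes) and premise 3, O(revoke_minutes ⊃ ~lock_door), we obtain O(~lock_door).
Premise 8, O(~archive_memo ⊃ lock_door), contraposes to O(~lock_door ⊃ archive_memo); with O(~lock_door) we get O(archive_memo).
From O(archive_memo) and premise 1, O(archive_memo ⊃ ~hold_funds), we obtain O(~hold_funds).
Premise 2, O(sanitize_area ⊃ hold_funds), contraposes to O(~hold_funds ⊃ ~sanitize_area); with O(~hold_funds) we get O(~sanitize_area).
The contrapositive of premise 7 (O(summon_witness ⊃ sanitize_area)) is O(~sanitize_area ⊃ ~summon_witness), and O(~sanitize_area) is already established, so O(~summon_witness).
Premise 4, O(~flag_deed ⊃ summon_witness), contraposes to O(~summon_witness ⊃ flag_deed); with O(~summon_witness) we get O(flag_deed).
Premises 6, 9 do not contribute to this derivation.
Thus O(flag_deed), which is F(~flag_deed): ~flag_deed is forbidden.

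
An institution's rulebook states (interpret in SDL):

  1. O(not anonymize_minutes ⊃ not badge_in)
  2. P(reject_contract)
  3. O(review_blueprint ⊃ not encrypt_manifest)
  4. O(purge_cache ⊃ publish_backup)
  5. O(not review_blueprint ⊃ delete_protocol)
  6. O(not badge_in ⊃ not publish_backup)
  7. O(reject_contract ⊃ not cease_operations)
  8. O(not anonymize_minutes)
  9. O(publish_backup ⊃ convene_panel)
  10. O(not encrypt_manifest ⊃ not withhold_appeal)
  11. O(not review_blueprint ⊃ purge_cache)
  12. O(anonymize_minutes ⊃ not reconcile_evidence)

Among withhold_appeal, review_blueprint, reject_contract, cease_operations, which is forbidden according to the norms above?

withhold_appeal

Premise 8 states O(not anonymize_minutes) outright.
Premise 1 is O(not anonymize_minutes ⊃ not badge_in); since O(not anonymize_minutes), deontic closure gives O(not badge_in).
Applying K to premise 6 (O(not badge_in ⊃ not publish_backup)) and O(not badge_in) yields O(not publish_backup).
The contrapositive of premise 4 (O(purge_cache ⊃ publish_backup)) is O(not publish_backup ⊃ not purge_cache), and O(not publish_backup) is already established, so O(not purge_cache).
Premise 11, O(not review_blueprint ⊃ purge_cache), contraposes to O(not purge_cache ⊃ review_blueprint); with O(not purge_cache) we get O(review_blueprint).
Applying K to premise 3 (O(review_blueprint ⊃ not encrypt_manifest)) and O(review_blueprint) yields O(not encrypt_manifest).
Premise 10 is O(not encrypt_manifest ⊃ not withhold_appeal); since O(not encrypt_manifest), deontic closure gives O(not withhold_appeal).
So O(not withhold_appeal) holds, i.e. withhold_appeal is forbidden. None of the other listed options is forbidden under the premises.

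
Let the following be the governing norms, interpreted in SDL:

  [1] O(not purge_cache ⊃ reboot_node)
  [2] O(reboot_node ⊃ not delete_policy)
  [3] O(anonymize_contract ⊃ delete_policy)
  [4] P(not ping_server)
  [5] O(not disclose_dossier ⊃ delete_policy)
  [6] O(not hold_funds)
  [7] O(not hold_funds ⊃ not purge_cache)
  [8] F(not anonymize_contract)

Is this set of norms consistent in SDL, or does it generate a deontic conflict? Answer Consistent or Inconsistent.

F(not anonymize_contract) at premise 8 means O(anonymize_contract).
Premise 3 is O(anonymize_contract ⊃ delete_policy); since O(anonymize_contract), deontic closure gives O(delete_policy).
Premise 2, O(reboot_node ⊃ not delete_policy), contraposes to O(delete_policy ⊃ not reboot_node); with O(delete_policy) we get O(not reboot_node).
Premise 1 is O(not purge_cache ⊃ reboot_node); contrapositively O(not reboot_node ⊃ purge_cache). Since O(not reboot_node) holds, K gives O(purge_cache).
Premise 7, O(not hold_funds ⊃ not purge_cache), contraposes to O(purge_cache ⊃ hold_funds); with O(purge_cache) we get O(hold_funds).
However, premise 6 gives O(not hold_funds).
We now have both O(hold_funds) and O(not hold_funds) — hold_funds is simultaneously obligatory and forbidden, violating the D-axiom.

Inconsistent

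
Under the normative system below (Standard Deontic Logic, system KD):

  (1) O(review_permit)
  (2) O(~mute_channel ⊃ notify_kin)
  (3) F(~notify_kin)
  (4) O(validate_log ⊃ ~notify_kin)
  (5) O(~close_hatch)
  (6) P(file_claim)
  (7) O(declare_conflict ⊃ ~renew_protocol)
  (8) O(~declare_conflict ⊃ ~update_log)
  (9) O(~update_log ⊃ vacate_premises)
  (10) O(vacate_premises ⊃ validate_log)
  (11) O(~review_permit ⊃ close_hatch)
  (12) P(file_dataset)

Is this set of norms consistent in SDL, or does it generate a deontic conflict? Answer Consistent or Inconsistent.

Premise 11 is O(~review_permit ⊃ close_hatch), but O(~review_permit) is not derivable from the premises, so it does not yield O(close_hatch).
So O(close_hatch) is not derivable, and the apparent clash with O(~close_hatch) does not arise.
A world satisfying every obligation exists (e.g. close_hatch=false, declare_conflict=true, file_claim=false, file_dataset=false, mute_channel=false, notify_kin=true, renew_protocol=false, review_permit=true, update_log=true, vacate_premises=false, validate_log=false); no atom is both obligatory and forbidden, so the set is consistent.

Consistent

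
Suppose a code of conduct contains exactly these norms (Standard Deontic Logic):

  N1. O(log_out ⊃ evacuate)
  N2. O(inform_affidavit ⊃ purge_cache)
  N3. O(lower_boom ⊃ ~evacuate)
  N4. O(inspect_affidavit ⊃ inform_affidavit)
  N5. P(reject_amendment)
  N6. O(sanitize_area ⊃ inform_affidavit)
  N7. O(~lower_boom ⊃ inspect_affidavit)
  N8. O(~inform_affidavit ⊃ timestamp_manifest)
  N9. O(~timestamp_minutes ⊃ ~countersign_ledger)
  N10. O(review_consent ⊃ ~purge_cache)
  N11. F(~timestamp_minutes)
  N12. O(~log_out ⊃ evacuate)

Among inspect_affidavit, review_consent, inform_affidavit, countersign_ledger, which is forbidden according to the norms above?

Premises 12 and 1 cover both cases: O(~log_out ⊃ evacuate) and O(log_out ⊃ evacuate). Since ~log_out ∨ log_out is a tautology, O(evacuate) follows.
The contrapositive of premise 3 (O(lower_boom ⊃ ~evacuate)) is O(evacuate ⊃ ~lower_boom), and O(evacuate) is already established, so O(~lower_boom).
Applying K to premise 7 (O(~lower_boom ⊃ inspect_affidavit)) and O(~lower_boom) yields O(inspect_affidavit).
From O(inspect_affidavit) and premise 4, O(inspect_affidavit ⊃ inform_affidavit), we obtain O(inform_affidavit).
With premise 2, O(inform_affidavit ⊃ purge_cache), the K-axiom yields O(purge_cache).
The contrapositive of premise 10 (O(review_consent ⊃ ~purge_cache)) is O(purge_cache ⊃ ~review_consent), and O(purge_cache) is already established, so O(~review_consent).
So O(~review_consent) holds, i.e. review_consent is forbidden. None of the other listed options is forbidden under the premises.

review_consent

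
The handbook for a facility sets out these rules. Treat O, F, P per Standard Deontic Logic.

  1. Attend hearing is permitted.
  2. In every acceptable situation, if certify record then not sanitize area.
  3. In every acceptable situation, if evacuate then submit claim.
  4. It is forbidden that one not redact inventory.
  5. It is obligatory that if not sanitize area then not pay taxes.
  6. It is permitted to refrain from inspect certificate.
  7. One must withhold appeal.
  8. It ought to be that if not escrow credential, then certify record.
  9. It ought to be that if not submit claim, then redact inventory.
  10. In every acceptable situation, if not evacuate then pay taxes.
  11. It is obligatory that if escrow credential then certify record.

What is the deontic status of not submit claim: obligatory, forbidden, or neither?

Premises 11 and 8 cover both cases: O(escrow_credential → certify_record) and O(¬escrow_credential → certify_record). Since escrow_credential ∨ ¬escrow_credential is a tautology, O(certify_record) follows.
Applying K to premise 2 (O(certify_record → ¬sanitize_area)) and O(certify_record) yields O(¬sanitize_area).
Premise 5 is O(¬sanitize_area → ¬pay_taxes); since O(¬sanitize_area), deontic closure gives O(¬pay_taxes).
Premise 10, O(¬evacuate → pay_taxes), contraposes to O(¬pay_taxes → evacuate); with O(¬pay_taxes) we get O(evacuate).
Applying K to premise 3 (O(evacuate → submit_claim)) and O(evacuate) yields O(submit_claim).
Premises 1, 4, 6, 7, 9 do not contribute to this derivation.
Thus O(submit_claim), which is F(¬submit_claim): ¬submit_claim is forbidden.

Forbidden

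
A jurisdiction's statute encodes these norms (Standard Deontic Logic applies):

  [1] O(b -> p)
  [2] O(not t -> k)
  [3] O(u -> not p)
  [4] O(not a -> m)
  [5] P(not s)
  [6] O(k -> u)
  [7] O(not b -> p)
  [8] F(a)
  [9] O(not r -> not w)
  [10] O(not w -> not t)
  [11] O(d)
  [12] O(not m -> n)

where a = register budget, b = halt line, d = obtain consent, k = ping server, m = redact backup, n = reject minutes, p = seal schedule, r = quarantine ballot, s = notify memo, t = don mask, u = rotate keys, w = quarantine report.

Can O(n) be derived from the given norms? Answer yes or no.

No

Premise 12 is O(not m -> n), but O(not m) is not derivable from the premises, so it does not yield O(n).
No other premise forces O(n). An ideal world satisfying every premise can still have n false, so O(n) is not derivable.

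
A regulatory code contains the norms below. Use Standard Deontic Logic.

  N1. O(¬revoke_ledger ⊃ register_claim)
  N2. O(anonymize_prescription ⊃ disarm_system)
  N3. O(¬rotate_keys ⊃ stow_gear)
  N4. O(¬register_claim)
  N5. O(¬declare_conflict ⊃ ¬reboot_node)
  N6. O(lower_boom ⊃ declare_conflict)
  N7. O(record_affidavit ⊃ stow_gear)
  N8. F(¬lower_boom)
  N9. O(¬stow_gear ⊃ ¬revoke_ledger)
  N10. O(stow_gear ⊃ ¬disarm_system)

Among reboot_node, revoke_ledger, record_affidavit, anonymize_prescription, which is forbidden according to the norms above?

Premise 4 gives O(¬register_claim).
Premise 1 is O(¬revoke_ledger ⊃ register_claim); contrapositively O(¬register_claim ⊃ revoke_ledger). Since O(¬register_claim) holds, K gives O(revoke_ledger).
Premise 9, O(¬stow_gear ⊃ ¬revoke_ledger), contraposes to O(revoke_ledger ⊃ stow_gear); with O(revoke_ledger) we get O(stow_gear).
With premise 10, O(stow_gear ⊃ ¬disarm_system), the K-axiom yields O(¬disarm_system).
Premise 2, O(anonymize_prescription ⊃ disarm_system), contraposes to O(¬disarm_system ⊃ ¬anonymize_prescription); with O(¬disarm_system) we get O(¬anonymize_prescription).
So O(¬anonymize_prescription) holds, i.e. anonymize_prescription is forbidden. None of the other listed options is forbidden under the premises.

anonymize_prescription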